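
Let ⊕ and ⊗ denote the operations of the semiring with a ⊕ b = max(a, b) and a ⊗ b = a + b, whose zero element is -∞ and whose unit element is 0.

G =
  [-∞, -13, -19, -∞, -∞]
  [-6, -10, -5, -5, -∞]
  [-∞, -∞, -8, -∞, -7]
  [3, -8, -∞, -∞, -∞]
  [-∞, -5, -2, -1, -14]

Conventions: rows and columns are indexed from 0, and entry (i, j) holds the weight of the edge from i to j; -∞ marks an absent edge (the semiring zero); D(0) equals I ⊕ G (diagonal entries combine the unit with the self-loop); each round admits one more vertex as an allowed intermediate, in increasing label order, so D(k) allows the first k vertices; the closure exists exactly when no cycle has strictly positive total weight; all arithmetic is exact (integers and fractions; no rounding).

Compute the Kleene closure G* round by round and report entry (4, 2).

D(0):
  [0, -13, -19, -∞, -∞]
  [-6, 0, -5, -5, -∞]
  [-∞, -∞, 0, -∞, -7]
  [3, -8, -∞, 0, -∞]
  [-∞, -5, -2, -1, 0]
D(1):
  [0, -13, -19, -∞, -∞]
  [-6, 0, -5, -5, -∞]
  [-∞, -∞, 0, -∞, -7]
  [3, -8, -16, 0, -∞]
  [-∞, -5, -2, -1, 0]
D(2):
  [0, -13, -18, -18, -∞]
  [-6, 0, -5, -5, -∞]
  [-∞, -∞, 0, -∞, -7]
  [3, -8, -13, 0, -∞]
  [-11, -5, -2, -1, 0]
D(3):
  [0, -13, -18, -18, -25]
  [-6, 0, -5, -5, -12]
  [-∞, -∞, 0, -∞, -7]
  [3, -8, -13, 0, -20]
  [-11, -5, -2, -1, 0]
D(4):
  [0, -13, -18, -18, -25]
  [-2, 0, -5, -5, -12]
  [-∞, -∞, 0, -∞, -7]
  [3, -8, -13, 0, -20]
  [2, -5, -2, -1, 0]
D(5):
  [0, -13, -18, -18, -25]
  [-2, 0, -5, -5, -12]
  [-5, -12, 0, -8, -7]
  [3, -8, -13, 0, -20]
  [2, -5, -2, -1, 0]
Answer: G*[4][2] = -2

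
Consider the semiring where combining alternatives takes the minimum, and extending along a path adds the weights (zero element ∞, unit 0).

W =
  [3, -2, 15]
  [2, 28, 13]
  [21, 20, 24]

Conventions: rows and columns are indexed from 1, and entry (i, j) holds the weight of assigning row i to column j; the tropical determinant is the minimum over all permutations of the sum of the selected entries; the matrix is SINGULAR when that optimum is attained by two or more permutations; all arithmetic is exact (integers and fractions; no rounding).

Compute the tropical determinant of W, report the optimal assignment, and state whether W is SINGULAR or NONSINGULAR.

σ = (1, 2, 3): 3 + 28 + 24 = 55
σ = (1, 3, 2): 3 + 13 + 20 = 36
σ = (2, 1, 3): (-2) + 2 + 24 = 24
σ = (2, 3, 1): (-2) + 13 + 21 = 32
σ = (3, 1, 2): 15 + 2 + 20 = 37
σ = (3, 2, 1): 15 + 28 + 21 = 64
Optimal value attained by: σ = (2, 1, 3).
Answer: det⊕(W) = 24; verdict: NONSINGULAR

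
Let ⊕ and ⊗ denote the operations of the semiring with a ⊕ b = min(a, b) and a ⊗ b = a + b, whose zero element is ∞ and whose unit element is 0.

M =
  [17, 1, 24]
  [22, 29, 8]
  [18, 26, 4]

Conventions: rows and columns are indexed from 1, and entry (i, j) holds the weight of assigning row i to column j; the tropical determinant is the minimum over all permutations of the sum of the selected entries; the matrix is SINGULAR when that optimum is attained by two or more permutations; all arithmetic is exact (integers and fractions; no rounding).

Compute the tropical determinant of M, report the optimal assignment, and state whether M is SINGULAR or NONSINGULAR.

σ = (1, 2, 3): 17 + 29 + 4 = 50
σ = (1, 3, 2): 17 + 8 + 26 = 51
σ = (2, 1, 3): 1 + 22 + 4 = 27
σ = (2, 3, 1): 1 + 8 + 18 = 27
σ = (3, 1, 2): 24 + 22 + 26 = 72
σ = (3, 2, 1): 24 + 29 + 18 = 71
Optimal value attained by: σ = (2, 1, 3).
Answer: det⊕(M) = 27; verdict: SINGULAR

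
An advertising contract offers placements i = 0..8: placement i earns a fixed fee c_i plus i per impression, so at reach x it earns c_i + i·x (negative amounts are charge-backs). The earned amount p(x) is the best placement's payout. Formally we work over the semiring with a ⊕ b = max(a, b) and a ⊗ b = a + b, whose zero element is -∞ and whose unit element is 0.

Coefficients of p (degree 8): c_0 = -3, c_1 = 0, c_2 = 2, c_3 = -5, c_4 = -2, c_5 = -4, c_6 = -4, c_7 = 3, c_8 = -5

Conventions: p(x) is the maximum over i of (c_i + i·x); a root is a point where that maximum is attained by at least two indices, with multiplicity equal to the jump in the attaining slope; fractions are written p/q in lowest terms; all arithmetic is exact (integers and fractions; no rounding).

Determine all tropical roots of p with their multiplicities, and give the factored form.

hull edge (i=0, c=-3) to (i=1, c=0): slope 3, span 1
hull edge (i=1, c=0) to (i=2, c=2): slope 2, span 1
hull edge (i=2, c=2) to (i=7, c=3): slope 1/5, span 5
hull edge (i=7, c=3) to (i=8, c=-5): slope -8, span 1
Factored form: p(x) = -5 ⊗ (x ⊕ (-3)) ⊗ (x ⊕ (-2)) ⊗ (x ⊕ (-1/5)) ⊗ (x ⊕ (-1/5)) ⊗ (x ⊕ (-1/5)) ⊗ (x ⊕ (-1/5)) ⊗ (x ⊕ (-1/5)) ⊗ (x ⊕ 8)
Answer: roots = -3 (mult 1), -2 (mult 1), -1/5 (mult 5), 8 (mult 1)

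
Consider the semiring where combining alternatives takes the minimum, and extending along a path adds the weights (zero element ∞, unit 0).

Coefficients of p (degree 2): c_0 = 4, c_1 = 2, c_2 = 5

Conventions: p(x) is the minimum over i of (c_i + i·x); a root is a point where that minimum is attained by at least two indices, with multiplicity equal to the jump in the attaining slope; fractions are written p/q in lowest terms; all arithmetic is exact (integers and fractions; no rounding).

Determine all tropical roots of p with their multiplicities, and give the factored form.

hull edge (i=0, c=4) to (i=1, c=2): slope -2, span 1
hull edge (i=1, c=2) to (i=2, c=5): slope 3, span 1
Factored form: p(x) = 5 ⊗ (x ⊕ (-3)) ⊗ (x ⊕ 2)
Answer: roots = -3 (mult 1), 2 (mult 1)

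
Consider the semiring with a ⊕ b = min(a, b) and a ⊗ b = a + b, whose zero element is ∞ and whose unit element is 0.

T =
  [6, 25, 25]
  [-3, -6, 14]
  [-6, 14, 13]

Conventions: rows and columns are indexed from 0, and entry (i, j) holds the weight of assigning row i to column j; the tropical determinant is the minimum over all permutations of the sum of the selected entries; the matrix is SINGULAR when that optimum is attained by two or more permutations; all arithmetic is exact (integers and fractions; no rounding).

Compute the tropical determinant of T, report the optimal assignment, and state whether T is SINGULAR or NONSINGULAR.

σ = (0, 1, 2): 6 + (-6) + 13 = 13
σ = (0, 2, 1): 6 + 14 + 14 = 34
σ = (1, 0, 2): 25 + (-3) + 13 = 35
σ = (1, 2, 0): 25 + 14 + (-6) = 33
σ = (2, 0, 1): 25 + (-3) + 14 = 36
σ = (2, 1, 0): 25 + (-6) + (-6) = 13
Optimal value attained by: σ = (0, 1, 2).
Answer: det⊕(T) = 13; verdict: SINGULAR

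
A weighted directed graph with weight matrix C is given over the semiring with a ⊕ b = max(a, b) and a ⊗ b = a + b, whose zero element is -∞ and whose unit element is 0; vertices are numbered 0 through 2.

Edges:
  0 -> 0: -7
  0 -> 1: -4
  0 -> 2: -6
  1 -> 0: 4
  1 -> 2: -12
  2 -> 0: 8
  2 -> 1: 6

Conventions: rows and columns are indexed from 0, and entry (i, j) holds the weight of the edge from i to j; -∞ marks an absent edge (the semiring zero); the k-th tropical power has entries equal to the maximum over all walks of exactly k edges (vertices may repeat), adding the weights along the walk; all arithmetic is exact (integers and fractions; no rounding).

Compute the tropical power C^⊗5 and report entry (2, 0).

C^⊗2:
  [2, 0, -13]
  [-3, 0, -2]
  [10, 4, 2]
C^⊗3:
  [4, -2, -4]
  [6, 4, -9]
  [10, 8, 4]
C^⊗4:
  [4, 2, -2]
  [8, 2, 0]
  [12, 10, 4]
C^⊗5:
  [6, 4, -2]
  [8, 6, 2]
  [14, 10, 6]
Key observation: the optimum is the walk 2->1->0->2->1->0, with weight 6 + 4 + (-6) + 6 + 4 = 14.
Optimal value attained by: walk 2->1->0->2->1->0.
Answer: (C^⊗5)[2][0] = 14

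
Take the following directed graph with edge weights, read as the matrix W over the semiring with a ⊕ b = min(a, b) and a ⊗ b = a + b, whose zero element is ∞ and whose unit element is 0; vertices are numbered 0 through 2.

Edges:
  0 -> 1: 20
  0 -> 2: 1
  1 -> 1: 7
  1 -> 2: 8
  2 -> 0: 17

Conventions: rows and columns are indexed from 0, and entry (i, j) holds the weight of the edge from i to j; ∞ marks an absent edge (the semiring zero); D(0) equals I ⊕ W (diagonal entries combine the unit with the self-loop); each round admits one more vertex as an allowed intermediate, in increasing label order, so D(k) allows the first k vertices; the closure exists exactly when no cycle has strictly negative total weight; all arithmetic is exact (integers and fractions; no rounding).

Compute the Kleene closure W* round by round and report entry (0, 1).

D(0):
  [0, 20, 1]
  [∞, 0, 8]
  [17, ∞, 0]
D(1):
  [0, 20, 1]
  [∞, 0, 8]
  [17, 37, 0]
D(2):
  [0, 20, 1]
  [∞, 0, 8]
  [17, 37, 0]
D(3):
  [0, 20, 1]
  [25, 0, 8]
  [17, 37, 0]
Answer: W*[0][1] = 20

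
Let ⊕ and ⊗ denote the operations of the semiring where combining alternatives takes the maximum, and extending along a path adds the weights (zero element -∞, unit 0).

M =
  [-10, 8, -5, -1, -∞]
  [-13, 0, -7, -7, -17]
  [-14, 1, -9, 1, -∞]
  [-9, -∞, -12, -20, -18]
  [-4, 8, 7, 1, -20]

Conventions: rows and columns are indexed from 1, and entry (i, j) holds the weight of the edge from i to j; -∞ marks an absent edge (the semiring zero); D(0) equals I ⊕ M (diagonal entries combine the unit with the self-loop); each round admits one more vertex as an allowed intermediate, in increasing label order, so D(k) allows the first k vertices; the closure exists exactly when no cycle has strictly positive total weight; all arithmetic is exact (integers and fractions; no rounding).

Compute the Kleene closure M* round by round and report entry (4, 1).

D(0):
  [0, 8, -5, -1, -∞]
  [-13, 0, -7, -7, -17]
  [-14, 1, 0, 1, -∞]
  [-9, -∞, -12, 0, -18]
  [-4, 8, 7, 1, 0]
D(1):
  [0, 8, -5, -1, -∞]
  [-13, 0, -7, -7, -17]
  [-14, 1, 0, 1, -∞]
  [-9, -1, -12, 0, -18]
  [-4, 8, 7, 1, 0]
D(2):
  [0, 8, 1, 1, -9]
  [-13, 0, -7, -7, -17]
  [-12, 1, 0, 1, -16]
  [-9, -1, -8, 0, -18]
  [-4, 8, 7, 1, 0]
D(3):
  [0, 8, 1, 2, -9]
  [-13, 0, -7, -6, -17]
  [-12, 1, 0, 1, -16]
  [-9, -1, -8, 0, -18]
  [-4, 8, 7, 8, 0]
D(4):
  [0, 8, 1, 2, -9]
  [-13, 0, -7, -6, -17]
  [-8, 1, 0, 1, -16]
  [-9, -1, -8, 0, -18]
  [-1, 8, 7, 8, 0]
D(5):
  [0, 8, 1, 2, -9]
  [-13, 0, -7, -6, -17]
  [-8, 1, 0, 1, -16]
  [-9, -1, -8, 0, -18]
  [-1, 8, 7, 8, 0]
Answer: M*[4][1] = -9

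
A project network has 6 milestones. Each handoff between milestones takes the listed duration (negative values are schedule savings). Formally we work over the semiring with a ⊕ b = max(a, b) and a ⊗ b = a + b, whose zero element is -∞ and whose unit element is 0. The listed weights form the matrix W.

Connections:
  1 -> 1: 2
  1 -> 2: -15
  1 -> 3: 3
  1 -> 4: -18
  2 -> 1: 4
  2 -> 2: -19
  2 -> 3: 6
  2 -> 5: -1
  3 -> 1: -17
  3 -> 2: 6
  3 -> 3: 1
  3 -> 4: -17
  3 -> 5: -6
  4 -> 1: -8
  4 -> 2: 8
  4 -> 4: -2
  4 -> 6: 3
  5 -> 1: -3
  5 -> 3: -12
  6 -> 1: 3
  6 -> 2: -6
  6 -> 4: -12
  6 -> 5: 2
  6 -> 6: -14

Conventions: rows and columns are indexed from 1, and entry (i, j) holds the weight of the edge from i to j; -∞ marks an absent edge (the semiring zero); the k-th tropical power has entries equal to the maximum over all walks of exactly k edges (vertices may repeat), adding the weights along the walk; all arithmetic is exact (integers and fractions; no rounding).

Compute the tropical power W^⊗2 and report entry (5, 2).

W^⊗2:
  [4, 9, 5, -14, -3, -15]
  [6, 12, 7, -11, 0, -∞]
  [10, 7, 12, -16, 5, -14]
  [12, 6, 14, -4, 7, 1]
  [-1, -6, 0, -21, -18, -∞]
  [5, -4, 6, -14, -7, -9]
Key observation: the optimum is the walk 5->3->2, with weight (-12) + 6 = -6.
Optimal value attained by: walk 5->3->2.
Answer: (W^⊗2)[5][2] = -6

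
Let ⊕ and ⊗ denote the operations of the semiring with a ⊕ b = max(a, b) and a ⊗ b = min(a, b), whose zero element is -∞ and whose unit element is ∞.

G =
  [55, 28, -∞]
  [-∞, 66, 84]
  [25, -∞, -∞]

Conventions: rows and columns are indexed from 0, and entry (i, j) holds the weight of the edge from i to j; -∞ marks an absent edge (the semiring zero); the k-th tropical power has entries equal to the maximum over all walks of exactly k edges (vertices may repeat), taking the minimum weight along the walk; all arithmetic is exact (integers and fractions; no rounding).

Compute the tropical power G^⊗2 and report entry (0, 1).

G^⊗2:
  [55, 28, 28]
  [25, 66, 66]
  [25, 25, -∞]
Key observation: the optimum is the walk 0->0->1, with weight 55 min 28 = 28.
Optimal value attained by: walk 0->0->1.
Answer: (G^⊗2)[0][1] = 28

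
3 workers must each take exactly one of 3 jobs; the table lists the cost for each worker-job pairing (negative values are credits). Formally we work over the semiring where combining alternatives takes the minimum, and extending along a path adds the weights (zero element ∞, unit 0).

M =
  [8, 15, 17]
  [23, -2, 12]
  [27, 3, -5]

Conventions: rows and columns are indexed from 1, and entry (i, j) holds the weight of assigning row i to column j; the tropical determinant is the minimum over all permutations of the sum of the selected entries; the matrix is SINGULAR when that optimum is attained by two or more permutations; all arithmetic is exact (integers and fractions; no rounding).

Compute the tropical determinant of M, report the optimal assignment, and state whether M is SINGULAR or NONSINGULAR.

σ = (1, 2, 3): 8 + (-2) + (-5) = 1
σ = (1, 3, 2): 8 + 12 + 3 = 23
σ = (2, 1, 3): 15 + 23 + (-5) = 33
σ = (2, 3, 1): 15 + 12 + 27 = 54
σ = (3, 1, 2): 17 + 23 + 3 = 43
σ = (3, 2, 1): 17 + (-2) + 27 = 42
Optimal value attained by: σ = (1, 2, 3).
Answer: det⊕(M) = 1; verdict: NONSINGULAR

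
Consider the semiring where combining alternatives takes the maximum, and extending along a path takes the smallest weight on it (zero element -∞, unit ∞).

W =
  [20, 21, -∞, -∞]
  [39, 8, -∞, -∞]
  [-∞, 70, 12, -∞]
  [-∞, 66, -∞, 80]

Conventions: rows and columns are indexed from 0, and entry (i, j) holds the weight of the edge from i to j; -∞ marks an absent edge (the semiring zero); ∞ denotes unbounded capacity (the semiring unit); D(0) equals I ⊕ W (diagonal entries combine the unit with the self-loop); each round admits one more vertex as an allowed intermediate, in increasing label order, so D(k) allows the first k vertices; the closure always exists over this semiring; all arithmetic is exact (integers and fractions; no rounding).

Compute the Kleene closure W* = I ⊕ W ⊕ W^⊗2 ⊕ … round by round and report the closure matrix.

D(0):
  [∞, 21, -∞, -∞]
  [39, ∞, -∞, -∞]
  [-∞, 70, ∞, -∞]
  [-∞, 66, -∞, ∞]
D(1):
  [∞, 21, -∞, -∞]
  [39, ∞, -∞, -∞]
  [-∞, 70, ∞, -∞]
  [-∞, 66, -∞, ∞]
D(2):
  [∞, 21, -∞, -∞]
  [39, ∞, -∞, -∞]
  [39, 70, ∞, -∞]
  [39, 66, -∞, ∞]
D(3):
  [∞, 21, -∞, -∞]
  [39, ∞, -∞, -∞]
  [39, 70, ∞, -∞]
  [39, 66, -∞, ∞]
D(4):
  [∞, 21, -∞, -∞]
  [39, ∞, -∞, -∞]
  [39, 70, ∞, -∞]
  [39, 66, -∞, ∞]
Answer: W* = [[∞, 21, -∞, -∞], [39, ∞, -∞, -∞], [39, 70, ∞, -∞], [39, 66, -∞, ∞]]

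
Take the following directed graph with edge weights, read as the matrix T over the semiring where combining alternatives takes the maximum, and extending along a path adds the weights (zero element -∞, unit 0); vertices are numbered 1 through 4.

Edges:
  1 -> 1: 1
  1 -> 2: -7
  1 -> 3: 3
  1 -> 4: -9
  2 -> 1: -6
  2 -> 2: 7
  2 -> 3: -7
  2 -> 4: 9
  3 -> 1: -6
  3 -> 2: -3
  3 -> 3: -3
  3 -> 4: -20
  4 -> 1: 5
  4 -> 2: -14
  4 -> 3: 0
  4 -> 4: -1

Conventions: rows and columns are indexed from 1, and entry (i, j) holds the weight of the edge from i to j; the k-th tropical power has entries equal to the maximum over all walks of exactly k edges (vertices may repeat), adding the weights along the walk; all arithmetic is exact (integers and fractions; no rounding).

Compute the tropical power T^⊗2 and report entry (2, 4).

T^⊗2:
  [2, 0, 4, 2]
  [14, 14, 9, 16]
  [-5, 4, -3, 6]
  [6, -2, 8, -2]
Key observation: the optimum is the walk 2->2->4, with weight 7 + 9 = 16.
Optimal value attained by: walk 2->2->4.
Answer: (T^⊗2)[2][4] = 16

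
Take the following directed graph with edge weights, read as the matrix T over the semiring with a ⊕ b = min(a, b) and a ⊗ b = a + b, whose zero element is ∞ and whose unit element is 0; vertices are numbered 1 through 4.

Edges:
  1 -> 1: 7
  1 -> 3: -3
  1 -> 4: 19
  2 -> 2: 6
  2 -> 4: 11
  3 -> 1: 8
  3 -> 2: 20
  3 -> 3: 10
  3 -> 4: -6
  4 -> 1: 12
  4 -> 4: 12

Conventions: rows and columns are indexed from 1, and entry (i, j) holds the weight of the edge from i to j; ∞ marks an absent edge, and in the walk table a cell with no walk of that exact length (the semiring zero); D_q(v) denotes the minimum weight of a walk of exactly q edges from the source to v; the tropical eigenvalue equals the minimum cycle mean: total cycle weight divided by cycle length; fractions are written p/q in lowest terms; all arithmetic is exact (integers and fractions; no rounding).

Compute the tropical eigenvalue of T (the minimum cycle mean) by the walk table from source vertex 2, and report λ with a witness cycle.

q=0: [∞, 0, ∞, ∞]
q=1: [∞, 6, ∞, 11]
q=2: [23, 12, ∞, 17]
q=3: [29, 18, 20, 23]
q=4: [28, 24, 26, 14]
Optimal cycle mean attained by: cycle 1->3->4->1, total (-3) + (-6) + 12, length 3.
Answer: λ = 1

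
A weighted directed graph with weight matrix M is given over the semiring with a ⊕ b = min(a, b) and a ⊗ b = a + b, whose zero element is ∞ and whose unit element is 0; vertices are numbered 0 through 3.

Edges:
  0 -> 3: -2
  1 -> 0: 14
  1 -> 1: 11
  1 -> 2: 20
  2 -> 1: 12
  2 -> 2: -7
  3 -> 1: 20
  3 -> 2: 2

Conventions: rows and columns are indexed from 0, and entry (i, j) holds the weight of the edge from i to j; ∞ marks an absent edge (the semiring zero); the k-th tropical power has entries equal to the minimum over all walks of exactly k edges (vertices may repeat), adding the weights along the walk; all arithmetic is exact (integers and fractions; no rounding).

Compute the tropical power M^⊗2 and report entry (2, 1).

M^⊗2:
  [∞, 18, 0, ∞]
  [25, 22, 13, 12]
  [26, 5, -14, ∞]
  [34, 14, -5, ∞]
Key observation: the optimum is the walk 2->2->1, with weight (-7) + 12 = 5.
Optimal value attained by: walk 2->2->1.
Answer: (M^⊗2)[2][1] = 5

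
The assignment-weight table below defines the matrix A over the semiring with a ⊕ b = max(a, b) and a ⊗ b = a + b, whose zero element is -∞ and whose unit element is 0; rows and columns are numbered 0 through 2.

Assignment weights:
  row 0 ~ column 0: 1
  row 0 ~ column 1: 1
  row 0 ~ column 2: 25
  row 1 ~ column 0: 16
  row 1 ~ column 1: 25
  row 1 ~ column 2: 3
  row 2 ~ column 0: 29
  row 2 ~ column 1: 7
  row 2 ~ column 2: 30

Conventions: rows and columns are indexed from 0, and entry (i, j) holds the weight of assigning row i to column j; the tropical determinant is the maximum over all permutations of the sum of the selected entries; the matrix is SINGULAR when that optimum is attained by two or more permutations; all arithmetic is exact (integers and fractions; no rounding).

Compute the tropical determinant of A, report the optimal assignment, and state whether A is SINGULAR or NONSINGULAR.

σ = (0, 1, 2): 1 + 25 + 30 = 56
σ = (0, 2, 1): 1 + 3 + 7 = 11
σ = (1, 0, 2): 1 + 16 + 30 = 47
σ = (1, 2, 0): 1 + 3 + 29 = 33
σ = (2, 0, 1): 25 + 16 + 7 = 48
σ = (2, 1, 0): 25 + 25 + 29 = 79
Optimal value attained by: σ = (2, 1, 0).
Answer: det⊕(A) = 79; verdict: NONSINGULAR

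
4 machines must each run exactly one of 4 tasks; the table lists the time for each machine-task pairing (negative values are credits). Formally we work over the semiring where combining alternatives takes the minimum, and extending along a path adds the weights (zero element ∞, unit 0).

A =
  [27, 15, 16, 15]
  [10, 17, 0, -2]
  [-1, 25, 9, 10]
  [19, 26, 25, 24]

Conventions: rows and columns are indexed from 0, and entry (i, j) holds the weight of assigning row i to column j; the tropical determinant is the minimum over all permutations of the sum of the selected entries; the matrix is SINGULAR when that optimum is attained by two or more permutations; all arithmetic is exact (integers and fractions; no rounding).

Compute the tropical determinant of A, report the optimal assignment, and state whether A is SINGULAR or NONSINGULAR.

σ = (0, 1, 2, 3): 27 + 17 + 9 + 24 = 77
σ = (0, 1, 3, 2): 27 + 17 + 10 + 25 = 79
σ = (0, 2, 1, 3): 27 + 0 + 25 + 24 = 76
σ = (0, 2, 3, 1): 27 + 0 + 10 + 26 = 63
σ = (0, 3, 1, 2): 27 + (-2) + 25 + 25 = 75
σ = (0, 3, 2, 1): 27 + (-2) + 9 + 26 = 60
σ = (1, 0, 2, 3): 15 + 10 + 9 + 24 = 58
σ = (1, 0, 3, 2): 15 + 10 + 10 + 25 = 60
σ = (1, 2, 0, 3): 15 + 0 + (-1) + 24 = 38
σ = (1, 2, 3, 0): 15 + 0 + 10 + 19 = 44
σ = (1, 3, 0, 2): 15 + (-2) + (-1) + 25 = 37
σ = (1, 3, 2, 0): 15 + (-2) + 9 + 19 = 41
σ = (2, 0, 1, 3): 16 + 10 + 25 + 24 = 75
σ = (2, 0, 3, 1): 16 + 10 + 10 + 26 = 62
σ = (2, 1, 0, 3): 16 + 17 + (-1) + 24 = 56
σ = (2, 1, 3, 0): 16 + 17 + 10 + 19 = 62
σ = (2, 3, 0, 1): 16 + (-2) + (-1) + 26 = 39
σ = (2, 3, 1, 0): 16 + (-2) + 25 + 19 = 58
σ = (3, 0, 1, 2): 15 + 10 + 25 + 25 = 75
σ = (3, 0, 2, 1): 15 + 10 + 9 + 26 = 60
σ = (3, 1, 0, 2): 15 + 17 + (-1) + 25 = 56
σ = (3, 1, 2, 0): 15 + 17 + 9 + 19 = 60
σ = (3, 2, 0, 1): 15 + 0 + (-1) + 26 = 40
σ = (3, 2, 1, 0): 15 + 0 + 25 + 19 = 59
Optimal value attained by: σ = (1, 3, 0, 2).
Answer: det⊕(A) = 37; verdict: NONSINGULAR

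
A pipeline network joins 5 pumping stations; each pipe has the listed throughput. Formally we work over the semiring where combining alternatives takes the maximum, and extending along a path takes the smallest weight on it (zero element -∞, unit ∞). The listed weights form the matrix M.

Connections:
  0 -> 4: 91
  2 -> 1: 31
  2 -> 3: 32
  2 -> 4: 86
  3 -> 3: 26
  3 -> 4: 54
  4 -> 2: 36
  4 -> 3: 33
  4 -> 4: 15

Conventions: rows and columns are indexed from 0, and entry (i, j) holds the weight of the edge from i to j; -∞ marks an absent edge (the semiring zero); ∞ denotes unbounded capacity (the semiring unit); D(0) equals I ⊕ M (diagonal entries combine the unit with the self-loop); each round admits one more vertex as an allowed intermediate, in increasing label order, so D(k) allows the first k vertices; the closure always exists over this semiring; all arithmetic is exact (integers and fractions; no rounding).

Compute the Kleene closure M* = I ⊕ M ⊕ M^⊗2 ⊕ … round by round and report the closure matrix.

D(0):
  [∞, -∞, -∞, -∞, 91]
  [-∞, ∞, -∞, -∞, -∞]
  [-∞, 31, ∞, 32, 86]
  [-∞, -∞, -∞, ∞, 54]
  [-∞, -∞, 36, 33, ∞]
D(1):
  [∞, -∞, -∞, -∞, 91]
  [-∞, ∞, -∞, -∞, -∞]
  [-∞, 31, ∞, 32, 86]
  [-∞, -∞, -∞, ∞, 54]
  [-∞, -∞, 36, 33, ∞]
D(2):
  [∞, -∞, -∞, -∞, 91]
  [-∞, ∞, -∞, -∞, -∞]
  [-∞, 31, ∞, 32, 86]
  [-∞, -∞, -∞, ∞, 54]
  [-∞, -∞, 36, 33, ∞]
D(3):
  [∞, -∞, -∞, -∞, 91]
  [-∞, ∞, -∞, -∞, -∞]
  [-∞, 31, ∞, 32, 86]
  [-∞, -∞, -∞, ∞, 54]
  [-∞, 31, 36, 33, ∞]
D(4):
  [∞, -∞, -∞, -∞, 91]
  [-∞, ∞, -∞, -∞, -∞]
  [-∞, 31, ∞, 32, 86]
  [-∞, -∞, -∞, ∞, 54]
  [-∞, 31, 36, 33, ∞]
D(5):
  [∞, 31, 36, 33, 91]
  [-∞, ∞, -∞, -∞, -∞]
  [-∞, 31, ∞, 33, 86]
  [-∞, 31, 36, ∞, 54]
  [-∞, 31, 36, 33, ∞]
Answer: M* = [[∞, 31, 36, 33, 91], [-∞, ∞, -∞, -∞, -∞], [-∞, 31, ∞, 33, 86], [-∞, 31, 36, ∞, 54], [-∞, 31, 36, 33, ∞]]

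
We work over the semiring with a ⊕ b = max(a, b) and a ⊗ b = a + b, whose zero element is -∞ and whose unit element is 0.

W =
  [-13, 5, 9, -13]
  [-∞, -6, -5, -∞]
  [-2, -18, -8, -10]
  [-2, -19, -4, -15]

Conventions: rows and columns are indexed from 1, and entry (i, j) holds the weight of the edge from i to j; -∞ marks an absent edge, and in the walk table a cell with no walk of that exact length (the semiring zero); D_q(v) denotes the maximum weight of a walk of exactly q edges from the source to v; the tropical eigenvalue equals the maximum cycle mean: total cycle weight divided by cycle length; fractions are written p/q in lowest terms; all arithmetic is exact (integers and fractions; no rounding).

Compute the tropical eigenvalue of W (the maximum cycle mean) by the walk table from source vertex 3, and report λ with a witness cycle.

q=0: [-∞, -∞, 0, -∞]
q=1: [-2, -18, -8, -10]
q=2: [-10, 3, 7, -15]
q=3: [5, -3, -1, -3]
q=4: [-3, 10, 14, -8]
Optimal cycle mean attained by: cycle 1->3->1, total 9 + (-2), length 2.
Answer: λ = 7/2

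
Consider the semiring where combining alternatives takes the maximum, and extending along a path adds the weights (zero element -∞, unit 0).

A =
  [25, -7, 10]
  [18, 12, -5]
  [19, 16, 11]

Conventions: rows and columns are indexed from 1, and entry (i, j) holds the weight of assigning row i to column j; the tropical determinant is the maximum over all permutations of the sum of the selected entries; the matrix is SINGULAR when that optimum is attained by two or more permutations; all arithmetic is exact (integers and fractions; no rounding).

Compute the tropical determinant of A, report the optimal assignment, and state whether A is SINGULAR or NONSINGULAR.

σ = (1, 2, 3): 25 + 12 + 11 = 48
σ = (1, 3, 2): 25 + (-5) + 16 = 36
σ = (2, 1, 3): (-7) + 18 + 11 = 22
σ = (2, 3, 1): (-7) + (-5) + 19 = 7
σ = (3, 1, 2): 10 + 18 + 16 = 44
σ = (3, 2, 1): 10 + 12 + 19 = 41
Optimal value attained by: σ = (1, 2, 3).
Answer: det⊕(A) = 48; verdict: NONSINGULAR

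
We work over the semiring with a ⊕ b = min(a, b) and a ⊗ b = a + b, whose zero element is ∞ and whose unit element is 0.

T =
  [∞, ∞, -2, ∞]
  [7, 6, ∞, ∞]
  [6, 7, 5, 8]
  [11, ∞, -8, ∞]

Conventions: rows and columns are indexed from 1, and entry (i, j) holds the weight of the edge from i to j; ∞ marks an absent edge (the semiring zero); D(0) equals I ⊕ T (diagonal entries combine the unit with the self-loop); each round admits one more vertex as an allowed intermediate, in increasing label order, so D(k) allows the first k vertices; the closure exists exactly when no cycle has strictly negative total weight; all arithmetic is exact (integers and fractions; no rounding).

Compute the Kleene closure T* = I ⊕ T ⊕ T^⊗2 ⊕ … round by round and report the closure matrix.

D(0):
  [0, ∞, -2, ∞]
  [7, 0, ∞, ∞]
  [6, 7, 0, 8]
  [11, ∞, -8, 0]
D(1):
  [0, ∞, -2, ∞]
  [7, 0, 5, ∞]
  [6, 7, 0, 8]
  [11, ∞, -8, 0]
D(2):
  [0, ∞, -2, ∞]
  [7, 0, 5, ∞]
  [6, 7, 0, 8]
  [11, ∞, -8, 0]
D(3):
  [0, 5, -2, 6]
  [7, 0, 5, 13]
  [6, 7, 0, 8]
  [-2, -1, -8, 0]
D(4):
  [0, 5, -2, 6]
  [7, 0, 5, 13]
  [6, 7, 0, 8]
  [-2, -1, -8, 0]
Answer: T* = [[0, 5, -2, 6], [7, 0, 5, 13], [6, 7, 0, 8], [-2, -1, -8, 0]]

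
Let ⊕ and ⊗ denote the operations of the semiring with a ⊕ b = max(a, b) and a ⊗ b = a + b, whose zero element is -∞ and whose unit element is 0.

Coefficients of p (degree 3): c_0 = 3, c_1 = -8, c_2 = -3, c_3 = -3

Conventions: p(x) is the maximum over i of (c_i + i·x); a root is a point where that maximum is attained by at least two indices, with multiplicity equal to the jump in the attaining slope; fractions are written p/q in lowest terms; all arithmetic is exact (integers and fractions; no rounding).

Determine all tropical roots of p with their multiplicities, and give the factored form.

hull edge (i=0, c=3) to (i=3, c=-3): slope -2, span 3
Factored form: p(x) = -3 ⊗ (x ⊕ 2) ⊗ (x ⊕ 2) ⊗ (x ⊕ 2)
Answer: roots = 2 (mult 3)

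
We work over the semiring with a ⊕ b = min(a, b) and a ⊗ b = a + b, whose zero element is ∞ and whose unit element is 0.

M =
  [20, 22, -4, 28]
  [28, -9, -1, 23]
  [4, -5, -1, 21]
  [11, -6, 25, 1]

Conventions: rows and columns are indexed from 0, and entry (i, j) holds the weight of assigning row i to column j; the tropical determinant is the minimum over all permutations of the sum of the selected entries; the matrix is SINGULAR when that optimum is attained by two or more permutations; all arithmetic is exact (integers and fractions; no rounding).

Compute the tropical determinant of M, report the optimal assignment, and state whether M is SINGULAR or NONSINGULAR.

σ = (0, 1, 2, 3): 20 + (-9) + (-1) + 1 = 11
σ = (0, 1, 3, 2): 20 + (-9) + 21 + 25 = 57
σ = (0, 2, 1, 3): 20 + (-1) + (-5) + 1 = 15
σ = (0, 2, 3, 1): 20 + (-1) + 21 + (-6) = 34
σ = (0, 3, 1, 2): 20 + 23 + (-5) + 25 = 63
σ = (0, 3, 2, 1): 20 + 23 + (-1) + (-6) = 36
σ = (1, 0, 2, 3): 22 + 28 + (-1) + 1 = 50
σ = (1, 0, 3, 2): 22 + 28 + 21 + 25 = 96
σ = (1, 2, 0, 3): 22 + (-1) + 4 + 1 = 26
σ = (1, 2, 3, 0): 22 + (-1) + 21 + 11 = 53
σ = (1, 3, 0, 2): 22 + 23 + 4 + 25 = 74
σ = (1, 3, 2, 0): 22 + 23 + (-1) + 11 = 55
σ = (2, 0, 1, 3): (-4) + 28 + (-5) + 1 = 20
σ = (2, 0, 3, 1): (-4) + 28 + 21 + (-6) = 39
σ = (2, 1, 0, 3): (-4) + (-9) + 4 + 1 = -8
σ = (2, 1, 3, 0): (-4) + (-9) + 21 + 11 = 19
σ = (2, 3, 0, 1): (-4) + 23 + 4 + (-6) = 17
σ = (2, 3, 1, 0): (-4) + 23 + (-5) + 11 = 25
σ = (3, 0, 1, 2): 28 + 28 + (-5) + 25 = 76
σ = (3, 0, 2, 1): 28 + 28 + (-1) + (-6) = 49
σ = (3, 1, 0, 2): 28 + (-9) + 4 + 25 = 48
σ = (3, 1, 2, 0): 28 + (-9) + (-1) + 11 = 29
σ = (3, 2, 0, 1): 28 + (-1) + 4 + (-6) = 25
σ = (3, 2, 1, 0): 28 + (-1) + (-5) + 11 = 33
Optimal value attained by: σ = (2, 1, 0, 3).
Answer: det⊕(M) = -8; verdict: NONSINGULAR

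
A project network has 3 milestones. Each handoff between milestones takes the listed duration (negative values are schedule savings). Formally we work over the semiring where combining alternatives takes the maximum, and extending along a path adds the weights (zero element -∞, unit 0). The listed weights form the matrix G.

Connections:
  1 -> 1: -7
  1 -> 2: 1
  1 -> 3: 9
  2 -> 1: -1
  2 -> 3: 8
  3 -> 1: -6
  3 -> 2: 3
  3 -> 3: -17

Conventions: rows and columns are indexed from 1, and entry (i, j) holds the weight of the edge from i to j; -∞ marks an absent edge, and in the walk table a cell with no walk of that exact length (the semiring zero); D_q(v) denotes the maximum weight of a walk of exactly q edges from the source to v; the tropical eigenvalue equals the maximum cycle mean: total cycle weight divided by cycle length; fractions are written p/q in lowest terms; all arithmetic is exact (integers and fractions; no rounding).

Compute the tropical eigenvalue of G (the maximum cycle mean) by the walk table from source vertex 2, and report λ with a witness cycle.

q=0: [-∞, 0, -∞]
q=1: [-1, -∞, 8]
q=2: [2, 11, 8]
q=3: [10, 11, 19]
Optimal cycle mean attained by: cycle 2->3->2, total 8 + 3, length 2.
Answer: λ = 11/2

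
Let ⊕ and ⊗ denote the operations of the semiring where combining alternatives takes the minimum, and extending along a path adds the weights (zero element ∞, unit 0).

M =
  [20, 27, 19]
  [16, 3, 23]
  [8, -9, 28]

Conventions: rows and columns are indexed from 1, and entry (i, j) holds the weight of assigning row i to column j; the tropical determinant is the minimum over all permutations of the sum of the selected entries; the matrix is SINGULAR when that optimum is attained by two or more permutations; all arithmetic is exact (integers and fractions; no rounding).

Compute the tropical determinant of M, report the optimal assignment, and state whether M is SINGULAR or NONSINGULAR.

σ = (1, 2, 3): 20 + 3 + 28 = 51
σ = (1, 3, 2): 20 + 23 + (-9) = 34
σ = (2, 1, 3): 27 + 16 + 28 = 71
σ = (2, 3, 1): 27 + 23 + 8 = 58
σ = (3, 1, 2): 19 + 16 + (-9) = 26
σ = (3, 2, 1): 19 + 3 + 8 = 30
Optimal value attained by: σ = (3, 1, 2).
Answer: det⊕(M) = 26; verdict: NONSINGULAR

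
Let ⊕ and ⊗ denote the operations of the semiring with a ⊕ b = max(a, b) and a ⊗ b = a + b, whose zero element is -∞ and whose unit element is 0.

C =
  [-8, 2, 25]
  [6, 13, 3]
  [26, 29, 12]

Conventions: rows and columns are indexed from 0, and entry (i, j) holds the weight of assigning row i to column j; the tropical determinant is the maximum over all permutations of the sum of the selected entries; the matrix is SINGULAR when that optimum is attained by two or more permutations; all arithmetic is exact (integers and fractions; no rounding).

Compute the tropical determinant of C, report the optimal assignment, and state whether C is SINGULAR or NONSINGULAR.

σ = (0, 1, 2): (-8) + 13 + 12 = 17
σ = (0, 2, 1): (-8) + 3 + 29 = 24
σ = (1, 0, 2): 2 + 6 + 12 = 20
σ = (1, 2, 0): 2 + 3 + 26 = 31
σ = (2, 0, 1): 25 + 6 + 29 = 60
σ = (2, 1, 0): 25 + 13 + 26 = 64
Optimal value attained by: σ = (2, 1, 0).
Answer: det⊕(C) = 64; verdict: NONSINGULAR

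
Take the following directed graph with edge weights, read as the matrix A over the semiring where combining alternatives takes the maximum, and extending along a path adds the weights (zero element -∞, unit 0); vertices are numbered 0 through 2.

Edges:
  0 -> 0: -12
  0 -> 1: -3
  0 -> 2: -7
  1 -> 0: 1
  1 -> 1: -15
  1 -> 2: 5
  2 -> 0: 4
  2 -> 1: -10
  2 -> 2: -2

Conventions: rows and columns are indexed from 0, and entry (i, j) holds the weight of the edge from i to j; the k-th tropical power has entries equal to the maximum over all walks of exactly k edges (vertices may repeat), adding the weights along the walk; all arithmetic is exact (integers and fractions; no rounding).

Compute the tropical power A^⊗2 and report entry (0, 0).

A^⊗2:
  [-2, -15, 2]
  [9, -2, 3]
  [2, 1, -3]
Key observation: the optimum is the walk 0->1->0, with weight (-3) + 1 = -2.
Optimal value attained by: walk 0->1->0.
Answer: (A^⊗2)[0][0] = -2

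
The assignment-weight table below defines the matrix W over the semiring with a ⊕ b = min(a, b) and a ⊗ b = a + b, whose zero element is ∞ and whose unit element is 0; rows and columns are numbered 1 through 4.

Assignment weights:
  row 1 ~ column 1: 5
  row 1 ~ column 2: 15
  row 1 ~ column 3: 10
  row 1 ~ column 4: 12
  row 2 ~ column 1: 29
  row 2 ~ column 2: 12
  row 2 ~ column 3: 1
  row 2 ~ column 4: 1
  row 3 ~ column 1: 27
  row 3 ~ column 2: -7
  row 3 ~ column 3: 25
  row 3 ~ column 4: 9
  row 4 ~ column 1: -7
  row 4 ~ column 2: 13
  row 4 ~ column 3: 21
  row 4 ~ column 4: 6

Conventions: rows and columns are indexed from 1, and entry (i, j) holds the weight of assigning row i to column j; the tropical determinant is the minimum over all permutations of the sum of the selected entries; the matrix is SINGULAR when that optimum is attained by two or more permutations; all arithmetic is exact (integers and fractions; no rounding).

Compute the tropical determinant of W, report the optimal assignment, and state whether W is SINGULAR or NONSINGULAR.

σ = (1, 2, 3, 4): 5 + 12 + 25 + 6 = 48
σ = (1, 2, 4, 3): 5 + 12 + 9 + 21 = 47
σ = (1, 3, 2, 4): 5 + 1 + (-7) + 6 = 5
σ = (1, 3, 4, 2): 5 + 1 + 9 + 13 = 28
σ = (1, 4, 2, 3): 5 + 1 + (-7) + 21 = 20
σ = (1, 4, 3, 2): 5 + 1 + 25 + 13 = 44
σ = (2, 1, 3, 4): 15 + 29 + 25 + 6 = 75
σ = (2, 1, 4, 3): 15 + 29 + 9 + 21 = 74
σ = (2, 3, 1, 4): 15 + 1 + 27 + 6 = 49
σ = (2, 3, 4, 1): 15 + 1 + 9 + (-7) = 18
σ = (2, 4, 1, 3): 15 + 1 + 27 + 21 = 64
σ = (2, 4, 3, 1): 15 + 1 + 25 + (-7) = 34
σ = (3, 1, 2, 4): 10 + 29 + (-7) + 6 = 38
σ = (3, 1, 4, 2): 10 + 29 + 9 + 13 = 61
σ = (3, 2, 1, 4): 10 + 12 + 27 + 6 = 55
σ = (3, 2, 4, 1): 10 + 12 + 9 + (-7) = 24
σ = (3, 4, 1, 2): 10 + 1 + 27 + 13 = 51
σ = (3, 4, 2, 1): 10 + 1 + (-7) + (-7) = -3
σ = (4, 1, 2, 3): 12 + 29 + (-7) + 21 = 55
σ = (4, 1, 3, 2): 12 + 29 + 25 + 13 = 79
σ = (4, 2, 1, 3): 12 + 12 + 27 + 21 = 72
σ = (4, 2, 3, 1): 12 + 12 + 25 + (-7) = 42
σ = (4, 3, 1, 2): 12 + 1 + 27 + 13 = 53
σ = (4, 3, 2, 1): 12 + 1 + (-7) + (-7) = -1
Optimal value attained by: σ = (3, 4, 2, 1).
Answer: det⊕(W) = -3; verdict: NONSINGULAR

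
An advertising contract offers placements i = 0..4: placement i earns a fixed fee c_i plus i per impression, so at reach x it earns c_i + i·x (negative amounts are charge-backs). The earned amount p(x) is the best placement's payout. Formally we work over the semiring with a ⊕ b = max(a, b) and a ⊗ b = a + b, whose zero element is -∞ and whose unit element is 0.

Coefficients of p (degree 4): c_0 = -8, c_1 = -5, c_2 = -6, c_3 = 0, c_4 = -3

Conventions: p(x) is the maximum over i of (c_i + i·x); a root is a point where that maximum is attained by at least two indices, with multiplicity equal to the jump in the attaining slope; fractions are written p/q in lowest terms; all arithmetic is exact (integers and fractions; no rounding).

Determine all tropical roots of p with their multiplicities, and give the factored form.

hull edge (i=0, c=-8) to (i=1, c=-5): slope 3, span 1
hull edge (i=1, c=-5) to (i=3, c=0): slope 5/2, span 2
hull edge (i=3, c=0) to (i=4, c=-3): slope -3, span 1
Factored form: p(x) = -3 ⊗ (x ⊕ (-3)) ⊗ (x ⊕ (-5/2)) ⊗ (x ⊕ (-5/2)) ⊗ (x ⊕ 3)
Answer: roots = -3 (mult 1), -5/2 (mult 2), 3 (mult 1)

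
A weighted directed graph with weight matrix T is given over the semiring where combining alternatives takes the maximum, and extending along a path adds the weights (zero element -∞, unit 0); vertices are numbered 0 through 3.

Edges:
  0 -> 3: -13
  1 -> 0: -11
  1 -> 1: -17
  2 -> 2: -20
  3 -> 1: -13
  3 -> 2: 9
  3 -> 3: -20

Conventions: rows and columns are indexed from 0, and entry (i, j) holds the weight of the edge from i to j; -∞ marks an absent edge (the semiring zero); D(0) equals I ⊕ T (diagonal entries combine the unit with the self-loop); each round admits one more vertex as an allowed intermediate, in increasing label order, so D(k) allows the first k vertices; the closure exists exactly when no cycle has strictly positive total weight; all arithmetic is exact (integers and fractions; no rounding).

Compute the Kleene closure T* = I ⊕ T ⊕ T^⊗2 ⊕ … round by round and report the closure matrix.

D(0):
  [0, -∞, -∞, -13]
  [-11, 0, -∞, -∞]
  [-∞, -∞, 0, -∞]
  [-∞, -13, 9, 0]
D(1):
  [0, -∞, -∞, -13]
  [-11, 0, -∞, -24]
  [-∞, -∞, 0, -∞]
  [-∞, -13, 9, 0]
D(2):
  [0, -∞, -∞, -13]
  [-11, 0, -∞, -24]
  [-∞, -∞, 0, -∞]
  [-24, -13, 9, 0]
D(3):
  [0, -∞, -∞, -13]
  [-11, 0, -∞, -24]
  [-∞, -∞, 0, -∞]
  [-24, -13, 9, 0]
D(4):
  [0, -26, -4, -13]
  [-11, 0, -15, -24]
  [-∞, -∞, 0, -∞]
  [-24, -13, 9, 0]
Answer: T* = [[0, -26, -4, -13], [-11, 0, -15, -24], [-∞, -∞, 0, -∞], [-24, -13, 9, 0]]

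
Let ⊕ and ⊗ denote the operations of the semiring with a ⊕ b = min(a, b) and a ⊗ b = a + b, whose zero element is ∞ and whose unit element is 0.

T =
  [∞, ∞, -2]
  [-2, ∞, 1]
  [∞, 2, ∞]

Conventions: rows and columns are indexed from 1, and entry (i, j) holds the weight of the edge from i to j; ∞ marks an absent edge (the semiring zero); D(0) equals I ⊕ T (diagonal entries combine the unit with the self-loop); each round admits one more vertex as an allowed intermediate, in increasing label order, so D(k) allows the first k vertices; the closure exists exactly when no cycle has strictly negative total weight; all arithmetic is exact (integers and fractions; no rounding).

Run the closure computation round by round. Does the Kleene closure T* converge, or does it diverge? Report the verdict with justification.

D(0):
  [0, ∞, -2]
  [-2, 0, 1]
  [∞, 2, 0]
D(1):
  [0, ∞, -2]
  [-2, 0, -4]
  [∞, 2, 0]
Detection: at round 2, diagonal entry (3, 3) turns strictly negative.
Key observation: the cycle 3->2->1->3 has total weight 2 + (-2) + (-2), which is strictly negative.
Answer: DIVERGES — negative cycle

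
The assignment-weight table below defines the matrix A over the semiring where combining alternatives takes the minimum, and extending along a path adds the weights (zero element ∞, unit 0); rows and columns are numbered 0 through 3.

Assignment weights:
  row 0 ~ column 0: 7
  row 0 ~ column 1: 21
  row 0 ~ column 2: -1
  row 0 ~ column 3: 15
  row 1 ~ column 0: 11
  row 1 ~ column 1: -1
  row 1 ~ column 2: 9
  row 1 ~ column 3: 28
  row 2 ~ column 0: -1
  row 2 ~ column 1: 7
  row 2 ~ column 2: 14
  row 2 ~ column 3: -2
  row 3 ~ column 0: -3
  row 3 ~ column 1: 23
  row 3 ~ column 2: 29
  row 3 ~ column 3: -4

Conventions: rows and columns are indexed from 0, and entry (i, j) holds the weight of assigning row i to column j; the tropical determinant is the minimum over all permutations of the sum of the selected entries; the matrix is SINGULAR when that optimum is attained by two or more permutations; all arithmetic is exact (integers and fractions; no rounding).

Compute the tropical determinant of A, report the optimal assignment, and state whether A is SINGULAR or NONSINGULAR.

σ = (0, 1, 2, 3): 7 + (-1) + 14 + (-4) = 16
σ = (0, 1, 3, 2): 7 + (-1) + (-2) + 29 = 33
σ = (0, 2, 1, 3): 7 + 9 + 7 + (-4) = 19
σ = (0, 2, 3, 1): 7 + 9 + (-2) + 23 = 37
σ = (0, 3, 1, 2): 7 + 28 + 7 + 29 = 71
σ = (0, 3, 2, 1): 7 + 28 + 14 + 23 = 72
σ = (1, 0, 2, 3): 21 + 11 + 14 + (-4) = 42
σ = (1, 0, 3, 2): 21 + 11 + (-2) + 29 = 59
σ = (1, 2, 0, 3): 21 + 9 + (-1) + (-4) = 25
σ = (1, 2, 3, 0): 21 + 9 + (-2) + (-3) = 25
σ = (1, 3, 0, 2): 21 + 28 + (-1) + 29 = 77
σ = (1, 3, 2, 0): 21 + 28 + 14 + (-3) = 60
σ = (2, 0, 1, 3): (-1) + 11 + 7 + (-4) = 13
σ = (2, 0, 3, 1): (-1) + 11 + (-2) + 23 = 31
σ = (2, 1, 0, 3): (-1) + (-1) + (-1) + (-4) = -7
σ = (2, 1, 3, 0): (-1) + (-1) + (-2) + (-3) = -7
σ = (2, 3, 0, 1): (-1) + 28 + (-1) + 23 = 49
σ = (2, 3, 1, 0): (-1) + 28 + 7 + (-3) = 31
σ = (3, 0, 1, 2): 15 + 11 + 7 + 29 = 62
σ = (3, 0, 2, 1): 15 + 11 + 14 + 23 = 63
σ = (3, 1, 0, 2): 15 + (-1) + (-1) + 29 = 42
σ = (3, 1, 2, 0): 15 + (-1) + 14 + (-3) = 25
σ = (3, 2, 0, 1): 15 + 9 + (-1) + 23 = 46
σ = (3, 2, 1, 0): 15 + 9 + 7 + (-3) = 28
Optimal value attained by: σ = (2, 1, 0, 3).
Answer: det⊕(A) = -7; verdict: SINGULAR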